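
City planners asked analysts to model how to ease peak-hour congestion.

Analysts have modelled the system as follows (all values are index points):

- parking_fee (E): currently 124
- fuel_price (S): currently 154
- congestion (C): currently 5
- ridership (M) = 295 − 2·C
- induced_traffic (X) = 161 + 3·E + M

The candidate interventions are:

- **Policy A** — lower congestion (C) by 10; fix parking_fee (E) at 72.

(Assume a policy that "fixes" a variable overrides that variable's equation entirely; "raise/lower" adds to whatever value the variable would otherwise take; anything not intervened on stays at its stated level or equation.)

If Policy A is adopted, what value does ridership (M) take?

305

Policy A (C − 10, E := 72):
  C = 5 − 10 = -5
  M = 295 − 2·(-5) = 305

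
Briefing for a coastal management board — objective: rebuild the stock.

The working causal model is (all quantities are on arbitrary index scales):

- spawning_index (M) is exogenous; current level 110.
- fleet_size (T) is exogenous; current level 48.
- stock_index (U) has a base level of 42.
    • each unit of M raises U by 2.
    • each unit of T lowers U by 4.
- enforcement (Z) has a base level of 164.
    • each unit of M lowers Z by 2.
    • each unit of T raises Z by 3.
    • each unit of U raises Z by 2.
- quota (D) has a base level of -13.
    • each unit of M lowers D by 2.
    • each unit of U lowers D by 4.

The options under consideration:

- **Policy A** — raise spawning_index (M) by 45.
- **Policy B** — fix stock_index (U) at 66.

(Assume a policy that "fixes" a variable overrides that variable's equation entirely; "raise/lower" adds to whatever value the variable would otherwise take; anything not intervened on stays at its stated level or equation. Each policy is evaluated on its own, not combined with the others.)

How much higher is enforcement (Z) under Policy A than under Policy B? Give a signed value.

98

Policy A (M + 45):
  M = 110 + 45 = 155
  T = 48
  U = 42 + 2·155 − 4·48 = 160
  Z = 164 − 2·155 + 3·48 + 2·160 = 318
Policy B (U := 66):
  M = 110
  T = 48
  U = 66
  Z = 164 − 2·110 + 3·48 + 2·66 = 220
Z: 318 − 220 = 98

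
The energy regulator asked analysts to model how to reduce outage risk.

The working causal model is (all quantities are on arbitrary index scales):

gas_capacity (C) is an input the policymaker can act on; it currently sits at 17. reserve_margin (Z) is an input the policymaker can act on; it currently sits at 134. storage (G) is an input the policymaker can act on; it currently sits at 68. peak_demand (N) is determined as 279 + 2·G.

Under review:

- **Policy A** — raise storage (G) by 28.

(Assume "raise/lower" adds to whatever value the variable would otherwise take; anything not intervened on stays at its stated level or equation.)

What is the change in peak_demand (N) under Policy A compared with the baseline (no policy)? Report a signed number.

56

Baseline:
  G = 68
  N = 279 + 2·68 = 415
Policy A (G + 28):
  G = 68 + 28 = 96
  N = 279 + 2·96 = 471
Change in N: 471 − 415 = 56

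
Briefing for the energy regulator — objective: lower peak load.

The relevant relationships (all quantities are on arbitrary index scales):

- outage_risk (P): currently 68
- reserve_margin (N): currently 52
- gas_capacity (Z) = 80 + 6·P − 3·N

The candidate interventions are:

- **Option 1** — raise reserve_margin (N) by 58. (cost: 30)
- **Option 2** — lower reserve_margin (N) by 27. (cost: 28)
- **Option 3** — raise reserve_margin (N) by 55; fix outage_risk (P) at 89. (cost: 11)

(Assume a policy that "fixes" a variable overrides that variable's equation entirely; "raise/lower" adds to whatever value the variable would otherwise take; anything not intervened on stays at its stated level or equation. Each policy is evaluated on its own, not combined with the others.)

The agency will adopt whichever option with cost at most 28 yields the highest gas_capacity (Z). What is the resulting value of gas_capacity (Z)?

413

Option 2 (N − 27):
  P = 68
  N = 52 − 27 = 25
  Z = 80 + 6·68 − 3·25 = 413
Option 3 (N + 55, P := 89):
  P = 89
  N = 52 + 55 = 107
  Z = 80 + 6·89 − 3·107 = 293
Comparing — Option 2: Z=413, Option 3: Z=293. Highest is 413 (Option 2).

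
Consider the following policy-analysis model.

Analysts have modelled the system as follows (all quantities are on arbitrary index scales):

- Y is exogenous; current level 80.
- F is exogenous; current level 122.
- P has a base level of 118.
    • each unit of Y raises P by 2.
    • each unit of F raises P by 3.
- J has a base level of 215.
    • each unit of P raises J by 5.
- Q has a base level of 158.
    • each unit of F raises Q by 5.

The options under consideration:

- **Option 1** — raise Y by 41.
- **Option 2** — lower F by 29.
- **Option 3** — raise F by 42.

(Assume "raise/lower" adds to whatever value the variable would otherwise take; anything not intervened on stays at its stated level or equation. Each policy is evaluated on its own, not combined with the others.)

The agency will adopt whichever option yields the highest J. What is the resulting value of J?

4065

Option 1 (Y + 41):
  Y = 80 + 41 = 121
  F = 122
  P = 118 + 2·121 + 3·122 = 726
  J = 215 + 5·726 = 3845
Option 2 (F − 29):
  Y = 80
  F = 122 − 29 = 93
  P = 118 + 2·80 + 3·93 = 557
  J = 215 + 5·557 = 3000
Option 3 (F + 42):
  Y = 80
  F = 122 + 42 = 164
  P = 118 + 2·80 + 3·164 = 770
  J = 215 + 5·770 = 4065
Comparing — Option 1: J=3845, Option 2: J=3000, Option 3: J=4065. Highest is 4065 (Option 3).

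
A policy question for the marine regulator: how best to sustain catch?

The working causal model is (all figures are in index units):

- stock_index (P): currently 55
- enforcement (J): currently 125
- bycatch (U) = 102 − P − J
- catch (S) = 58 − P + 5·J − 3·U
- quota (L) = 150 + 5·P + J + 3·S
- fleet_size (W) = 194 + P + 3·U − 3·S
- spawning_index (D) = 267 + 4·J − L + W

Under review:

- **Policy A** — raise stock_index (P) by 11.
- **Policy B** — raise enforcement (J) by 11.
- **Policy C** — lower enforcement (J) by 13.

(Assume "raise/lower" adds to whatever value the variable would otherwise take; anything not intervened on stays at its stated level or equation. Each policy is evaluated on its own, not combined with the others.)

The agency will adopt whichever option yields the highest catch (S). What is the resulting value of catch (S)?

Policy A (P + 11):
  P = 55 + 11 = 66
  J = 125
  U = 102 − 66 − 125 = -89
  S = 58 − 66 + 5·125 − 3·(-89) = 884
Policy B (J + 11):
  P = 55
  J = 125 + 11 = 136
  U = 102 − 55 − 136 = -89
  S = 58 − 55 + 5·136 − 3·(-89) = 950
Policy C (J − 13):
  P = 55
  J = 125 − 13 = 112
  U = 102 − 55 − 112 = -65
  S = 58 − 55 + 5·112 − 3·(-65) = 758
Comparing — Policy A: S=884, Policy B: S=950, Policy C: S=758. Highest is 950 (Policy B).

950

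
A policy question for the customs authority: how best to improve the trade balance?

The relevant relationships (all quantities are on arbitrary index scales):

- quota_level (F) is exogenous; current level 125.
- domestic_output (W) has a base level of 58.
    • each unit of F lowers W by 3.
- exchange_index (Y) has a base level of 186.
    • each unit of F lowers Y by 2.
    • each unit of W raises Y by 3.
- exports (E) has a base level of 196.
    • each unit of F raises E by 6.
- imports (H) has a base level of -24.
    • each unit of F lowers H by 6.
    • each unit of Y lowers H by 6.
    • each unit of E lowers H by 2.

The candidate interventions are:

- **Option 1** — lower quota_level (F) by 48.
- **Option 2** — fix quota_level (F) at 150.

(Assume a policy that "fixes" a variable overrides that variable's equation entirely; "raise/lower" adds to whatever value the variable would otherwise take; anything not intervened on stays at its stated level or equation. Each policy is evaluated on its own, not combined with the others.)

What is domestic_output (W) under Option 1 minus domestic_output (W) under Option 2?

219

Option 1 (F − 48):
  F = 125 − 48 = 77
  W = 58 − 3·77 = -173
Option 2 (F := 150):
  F = 150
  W = 58 − 3·150 = -392
W: -173 − (-392) = 219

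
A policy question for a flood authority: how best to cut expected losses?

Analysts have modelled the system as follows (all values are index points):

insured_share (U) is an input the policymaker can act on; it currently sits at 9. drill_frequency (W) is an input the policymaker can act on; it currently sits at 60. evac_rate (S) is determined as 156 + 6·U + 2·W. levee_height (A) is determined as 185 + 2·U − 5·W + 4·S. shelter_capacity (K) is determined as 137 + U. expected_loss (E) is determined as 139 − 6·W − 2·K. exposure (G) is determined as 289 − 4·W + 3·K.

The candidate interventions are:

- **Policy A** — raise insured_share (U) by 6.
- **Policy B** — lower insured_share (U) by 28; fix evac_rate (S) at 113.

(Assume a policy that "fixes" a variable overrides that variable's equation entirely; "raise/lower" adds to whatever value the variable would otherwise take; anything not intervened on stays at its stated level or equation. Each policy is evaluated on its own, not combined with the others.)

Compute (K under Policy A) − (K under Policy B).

34

Policy A (U + 6):
  U = 9 + 6 = 15
  K = 137 + 15 = 152
Policy B (U − 28, S := 113):
  U = 9 − 28 = -19
  K = 137 + (-19) = 118
K: 152 − 118 = 34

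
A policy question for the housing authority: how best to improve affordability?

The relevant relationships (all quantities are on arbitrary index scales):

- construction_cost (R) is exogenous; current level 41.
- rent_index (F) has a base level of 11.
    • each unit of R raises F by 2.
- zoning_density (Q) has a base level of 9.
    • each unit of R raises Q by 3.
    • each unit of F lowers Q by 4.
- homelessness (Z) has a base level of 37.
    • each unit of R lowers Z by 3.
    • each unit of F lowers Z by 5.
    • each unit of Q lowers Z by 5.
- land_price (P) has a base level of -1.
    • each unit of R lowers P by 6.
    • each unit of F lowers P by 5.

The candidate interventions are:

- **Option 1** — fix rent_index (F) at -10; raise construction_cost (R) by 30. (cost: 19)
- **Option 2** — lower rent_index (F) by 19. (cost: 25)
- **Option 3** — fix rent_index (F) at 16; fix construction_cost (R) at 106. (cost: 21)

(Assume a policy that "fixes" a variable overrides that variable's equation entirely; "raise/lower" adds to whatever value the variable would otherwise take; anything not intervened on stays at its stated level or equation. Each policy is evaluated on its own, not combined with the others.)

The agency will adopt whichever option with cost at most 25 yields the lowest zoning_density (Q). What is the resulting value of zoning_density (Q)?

Option 1 (F := -10, R + 30):
  R = 41 + 30 = 71
  F = -10
  Q = 9 + 3·71 − 4·(-10) = 262
Option 2 (F − 19):
  R = 41
  F = 11 + 2·41 (−19 from intervention) = 74
  Q = 9 + 3·41 − 4·74 = -164
Option 3 (F := 16, R := 106):
  R = 106
  F = 16
  Q = 9 + 3·106 − 4·16 = 263
Comparing — Option 1: Q=262, Option 2: Q=-164, Option 3: Q=263. Lowest is -164 (Option 2).

-164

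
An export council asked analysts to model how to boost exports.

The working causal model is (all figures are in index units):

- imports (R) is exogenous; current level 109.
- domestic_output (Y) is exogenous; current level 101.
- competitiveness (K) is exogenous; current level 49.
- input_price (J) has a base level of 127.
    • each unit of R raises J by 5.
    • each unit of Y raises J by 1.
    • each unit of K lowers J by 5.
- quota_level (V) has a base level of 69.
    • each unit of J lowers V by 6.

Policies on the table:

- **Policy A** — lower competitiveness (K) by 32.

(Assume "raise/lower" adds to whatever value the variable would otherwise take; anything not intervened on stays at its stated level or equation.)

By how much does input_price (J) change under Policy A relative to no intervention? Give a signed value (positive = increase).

Baseline:
  R = 109
  Y = 101
  K = 49
  J = 127 + 5·109 + 101 − 5·49 = 528
Policy A (K − 32):
  R = 109
  Y = 101
  K = 49 − 32 = 17
  J = 127 + 5·109 + 101 − 5·17 = 688
Change in J: 688 − 528 = 160

160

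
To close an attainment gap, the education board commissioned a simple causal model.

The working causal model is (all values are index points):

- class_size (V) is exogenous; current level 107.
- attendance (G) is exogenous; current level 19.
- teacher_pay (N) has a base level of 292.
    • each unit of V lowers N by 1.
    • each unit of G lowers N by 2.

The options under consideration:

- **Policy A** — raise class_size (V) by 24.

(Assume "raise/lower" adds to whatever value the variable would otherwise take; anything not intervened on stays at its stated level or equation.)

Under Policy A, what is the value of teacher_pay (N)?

Policy A (V + 24):
  V = 107 + 24 = 131
  G = 19
  N = 292 − 131 − 2·19 = 123

123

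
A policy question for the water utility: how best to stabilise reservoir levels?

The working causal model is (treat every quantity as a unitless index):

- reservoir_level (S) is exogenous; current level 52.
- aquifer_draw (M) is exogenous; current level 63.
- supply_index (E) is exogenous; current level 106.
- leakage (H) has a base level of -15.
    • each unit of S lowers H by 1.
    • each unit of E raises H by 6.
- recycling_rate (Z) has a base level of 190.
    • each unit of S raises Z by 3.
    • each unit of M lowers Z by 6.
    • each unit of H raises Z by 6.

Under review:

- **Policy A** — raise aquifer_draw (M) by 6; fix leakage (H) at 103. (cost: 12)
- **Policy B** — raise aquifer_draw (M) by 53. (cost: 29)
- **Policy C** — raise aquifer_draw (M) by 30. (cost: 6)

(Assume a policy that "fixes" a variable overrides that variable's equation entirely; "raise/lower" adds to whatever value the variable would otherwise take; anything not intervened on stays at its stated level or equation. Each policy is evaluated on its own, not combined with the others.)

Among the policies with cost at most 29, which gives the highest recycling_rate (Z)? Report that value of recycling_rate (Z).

Policy A (M + 6, H := 103):
  S = 52
  M = 63 + 6 = 69
  E = 106
  H = 103
  Z = 190 + 3·52 − 6·69 + 6·103 = 550
Policy B (M + 53):
  S = 52
  M = 63 + 53 = 116
  E = 106
  H = -15 − 52 + 6·106 = 569
  Z = 190 + 3·52 − 6·116 + 6·569 = 3064
Policy C (M + 30):
  S = 52
  M = 63 + 30 = 93
  E = 106
  H = -15 − 52 + 6·106 = 569
  Z = 190 + 3·52 − 6·93 + 6·569 = 3202
Comparing — Policy A: Z=550, Policy B: Z=3064, Policy C: Z=3202. Highest is 3202 (Policy C).

3202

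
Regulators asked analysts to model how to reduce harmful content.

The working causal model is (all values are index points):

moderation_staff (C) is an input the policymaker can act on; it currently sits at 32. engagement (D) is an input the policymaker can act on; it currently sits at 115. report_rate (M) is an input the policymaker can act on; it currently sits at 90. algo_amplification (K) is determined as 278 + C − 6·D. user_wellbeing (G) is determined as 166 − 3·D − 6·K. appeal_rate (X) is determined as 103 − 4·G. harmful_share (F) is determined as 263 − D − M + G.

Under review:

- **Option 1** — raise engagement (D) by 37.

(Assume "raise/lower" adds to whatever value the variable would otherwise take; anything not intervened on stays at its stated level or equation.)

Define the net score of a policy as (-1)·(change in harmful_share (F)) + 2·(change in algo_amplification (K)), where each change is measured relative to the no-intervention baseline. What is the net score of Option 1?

-1628

Baseline:
  C = 32
  D = 115
  M = 90
  K = 278 + 32 − 6·115 = -380
  G = 166 − 3·115 − 6·(-380) = 2101
  F = 263 − 115 − 90 + 2101 = 2159
Option 1 (D + 37):
  C = 32
  D = 115 + 37 = 152
  M = 90
  K = 278 + 32 − 6·152 = -602
  G = 166 − 3·152 − 6·(-602) = 3322
  F = 263 − 152 − 90 + 3322 = 3343
ΔF = 3343 − 2159 = 1184; ΔK = -602 − (-380) = -222
Score = (-1)·1184 + 2·(-222) = -1628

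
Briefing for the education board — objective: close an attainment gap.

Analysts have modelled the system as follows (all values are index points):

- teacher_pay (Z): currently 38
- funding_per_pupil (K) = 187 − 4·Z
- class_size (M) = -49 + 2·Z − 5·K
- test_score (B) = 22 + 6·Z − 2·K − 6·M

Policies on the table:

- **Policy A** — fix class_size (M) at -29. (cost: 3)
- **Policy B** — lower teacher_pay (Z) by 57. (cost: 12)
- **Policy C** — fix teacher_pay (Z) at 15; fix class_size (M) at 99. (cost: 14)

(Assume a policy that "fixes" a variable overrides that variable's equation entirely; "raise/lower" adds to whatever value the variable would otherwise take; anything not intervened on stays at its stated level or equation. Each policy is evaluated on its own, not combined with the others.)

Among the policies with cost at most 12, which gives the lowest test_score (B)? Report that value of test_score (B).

354

Policy A (M := -29):
  Z = 38
  K = 187 − 4·38 = 35
  M = -29
  B = 22 + 6·38 − 2·35 − 6·(-29) = 354
Policy B (Z − 57):
  Z = 38 − 57 = -19
  K = 187 − 4·(-19) = 263
  M = -49 + 2·(-19) − 5·263 = -1402
  B = 22 + 6·(-19) − 2·263 − 6·(-1402) = 7794
Comparing — Policy A: B=354, Policy B: B=7794. Lowest is 354 (Policy A).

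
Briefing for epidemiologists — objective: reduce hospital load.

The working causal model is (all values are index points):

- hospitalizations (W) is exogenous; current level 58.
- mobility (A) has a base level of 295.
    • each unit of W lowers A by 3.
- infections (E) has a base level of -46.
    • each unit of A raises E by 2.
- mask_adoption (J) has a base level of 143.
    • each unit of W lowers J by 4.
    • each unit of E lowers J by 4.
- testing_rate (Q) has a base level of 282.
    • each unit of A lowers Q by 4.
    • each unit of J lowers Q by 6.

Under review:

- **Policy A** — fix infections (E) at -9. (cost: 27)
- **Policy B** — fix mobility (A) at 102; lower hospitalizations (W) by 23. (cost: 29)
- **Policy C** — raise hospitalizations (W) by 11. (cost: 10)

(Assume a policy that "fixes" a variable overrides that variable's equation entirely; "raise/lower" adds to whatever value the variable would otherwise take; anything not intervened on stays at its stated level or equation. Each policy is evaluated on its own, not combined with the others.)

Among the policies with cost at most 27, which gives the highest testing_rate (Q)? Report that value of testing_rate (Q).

3848

Policy A (E := -9):
  W = 58
  A = 295 − 3·58 = 121
  E = -9
  J = 143 − 4·58 − 4·(-9) = -53
  Q = 282 − 4·121 − 6·(-53) = 116
Policy C (W + 11):
  W = 58 + 11 = 69
  A = 295 − 3·69 = 88
  E = -46 + 2·88 = 130
  J = 143 − 4·69 − 4·130 = -653
  Q = 282 − 4·88 − 6·(-653) = 3848
Comparing — Policy A: Q=116, Policy C: Q=3848. Highest is 3848 (Policy C).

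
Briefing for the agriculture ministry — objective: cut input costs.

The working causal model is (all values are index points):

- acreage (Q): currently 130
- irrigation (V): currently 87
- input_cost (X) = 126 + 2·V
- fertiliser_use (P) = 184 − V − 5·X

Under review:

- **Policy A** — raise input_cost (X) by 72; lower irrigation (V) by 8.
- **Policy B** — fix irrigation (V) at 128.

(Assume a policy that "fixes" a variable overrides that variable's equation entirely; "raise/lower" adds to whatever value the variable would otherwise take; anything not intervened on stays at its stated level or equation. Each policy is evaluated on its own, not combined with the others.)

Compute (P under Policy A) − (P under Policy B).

179

Policy A (X + 72, V − 8):
  V = 87 − 8 = 79
  X = 126 + 2·79 (+72 from intervention) = 356
  P = 184 − 79 − 5·356 = -1675
Policy B (V := 128):
  V = 128
  X = 126 + 2·128 = 382
  P = 184 − 128 − 5·382 = -1854
P: -1675 − (-1854) = 179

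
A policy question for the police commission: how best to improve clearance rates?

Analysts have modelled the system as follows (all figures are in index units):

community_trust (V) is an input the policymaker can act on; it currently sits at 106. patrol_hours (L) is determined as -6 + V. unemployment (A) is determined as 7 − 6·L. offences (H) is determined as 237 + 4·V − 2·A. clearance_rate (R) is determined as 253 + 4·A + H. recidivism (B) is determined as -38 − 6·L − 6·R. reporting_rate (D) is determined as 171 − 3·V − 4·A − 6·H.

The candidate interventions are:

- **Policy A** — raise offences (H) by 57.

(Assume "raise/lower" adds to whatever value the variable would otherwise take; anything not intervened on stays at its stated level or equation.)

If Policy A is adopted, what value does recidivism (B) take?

652

Policy A (H + 57):
  V = 106
  L = -6 + 106 = 100
  A = 7 − 6·100 = -593
  H = 237 + 4·106 − 2·(-593) (+57 from intervention) = 1904
  R = 253 + 4·(-593) + 1904 = -215
  B = -38 − 6·100 − 6·(-215) = 652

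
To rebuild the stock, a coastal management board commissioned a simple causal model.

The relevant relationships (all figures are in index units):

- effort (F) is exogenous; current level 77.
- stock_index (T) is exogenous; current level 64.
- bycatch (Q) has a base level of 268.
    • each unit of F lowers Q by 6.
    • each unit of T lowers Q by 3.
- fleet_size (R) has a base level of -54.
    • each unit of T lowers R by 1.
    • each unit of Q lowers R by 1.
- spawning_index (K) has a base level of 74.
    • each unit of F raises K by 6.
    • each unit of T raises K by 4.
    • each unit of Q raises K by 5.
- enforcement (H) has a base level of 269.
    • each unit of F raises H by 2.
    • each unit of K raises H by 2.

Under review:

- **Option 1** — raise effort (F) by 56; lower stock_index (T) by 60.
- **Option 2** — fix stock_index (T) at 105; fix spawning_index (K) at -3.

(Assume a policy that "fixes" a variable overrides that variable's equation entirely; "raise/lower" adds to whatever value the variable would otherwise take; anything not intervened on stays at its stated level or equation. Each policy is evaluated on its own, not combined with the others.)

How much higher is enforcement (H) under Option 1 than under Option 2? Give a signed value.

Option 1 (F + 56, T − 60):
  F = 77 + 56 = 133
  T = 64 − 60 = 4
  Q = 268 − 6·133 − 3·4 = -542
  K = 74 + 6·133 + 4·4 + 5·(-542) = -1822
  H = 269 + 2·133 + 2·(-1822) = -3109
Option 2 (T := 105, K := -3):
  F = 77
  T = 105
  Q = 268 − 6·77 − 3·105 = -509
  K = -3
  H = 269 + 2·77 + 2·(-3) = 417
H: -3109 − 417 = -3526

-3526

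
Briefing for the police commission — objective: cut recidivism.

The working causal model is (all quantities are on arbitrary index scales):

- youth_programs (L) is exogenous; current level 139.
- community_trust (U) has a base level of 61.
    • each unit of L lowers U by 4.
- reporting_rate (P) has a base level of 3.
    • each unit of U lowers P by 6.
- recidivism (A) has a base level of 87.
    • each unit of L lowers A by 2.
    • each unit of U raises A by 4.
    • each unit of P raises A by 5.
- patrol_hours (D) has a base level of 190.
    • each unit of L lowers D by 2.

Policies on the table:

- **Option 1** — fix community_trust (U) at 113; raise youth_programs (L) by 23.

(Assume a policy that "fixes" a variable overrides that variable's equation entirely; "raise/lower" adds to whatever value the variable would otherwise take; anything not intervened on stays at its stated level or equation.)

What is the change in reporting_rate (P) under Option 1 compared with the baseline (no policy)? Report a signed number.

-3648

Baseline:
  L = 139
  U = 61 − 4·139 = -495
  P = 3 − 6·(-495) = 2973
Option 1 (U := 113, L + 23):
  L = 139 + 23 = 162
  U = 113
  P = 3 − 6·113 = -675
Change in P: -675 − 2973 = -3648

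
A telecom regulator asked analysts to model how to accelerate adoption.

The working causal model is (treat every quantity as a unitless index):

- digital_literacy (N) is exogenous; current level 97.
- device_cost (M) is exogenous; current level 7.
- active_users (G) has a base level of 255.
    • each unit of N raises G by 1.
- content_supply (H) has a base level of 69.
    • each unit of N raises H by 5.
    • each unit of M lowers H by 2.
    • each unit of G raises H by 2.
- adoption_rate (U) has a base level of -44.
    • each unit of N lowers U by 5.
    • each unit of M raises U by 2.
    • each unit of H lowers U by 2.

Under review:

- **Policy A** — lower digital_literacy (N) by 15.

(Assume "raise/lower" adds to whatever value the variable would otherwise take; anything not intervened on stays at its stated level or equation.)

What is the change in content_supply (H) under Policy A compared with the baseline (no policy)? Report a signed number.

Baseline:
  N = 97
  M = 7
  G = 255 + 97 = 352
  H = 69 + 5·97 − 2·7 + 2·352 = 1244
Policy A (N − 15):
  N = 97 − 15 = 82
  M = 7
  G = 255 + 82 = 337
  H = 69 + 5·82 − 2·7 + 2·337 = 1139
Change in H: 1139 − 1244 = -105

-105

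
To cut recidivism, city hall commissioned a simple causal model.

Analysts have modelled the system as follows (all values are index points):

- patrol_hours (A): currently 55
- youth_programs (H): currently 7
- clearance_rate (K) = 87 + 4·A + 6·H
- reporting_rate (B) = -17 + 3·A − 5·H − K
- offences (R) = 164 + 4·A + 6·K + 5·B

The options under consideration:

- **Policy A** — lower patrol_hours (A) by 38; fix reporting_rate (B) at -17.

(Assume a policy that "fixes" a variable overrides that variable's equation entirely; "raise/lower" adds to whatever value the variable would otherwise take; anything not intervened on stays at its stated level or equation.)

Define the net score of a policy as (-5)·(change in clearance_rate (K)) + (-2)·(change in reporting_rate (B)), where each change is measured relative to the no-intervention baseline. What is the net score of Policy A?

Baseline:
  A = 55
  H = 7
  K = 87 + 4·55 + 6·7 = 349
  B = -17 + 3·55 − 5·7 − 349 = -236
Policy A (A − 38, B := -17):
  A = 55 − 38 = 17
  H = 7
  K = 87 + 4·17 + 6·7 = 197
  B = -17
ΔK = 197 − 349 = -152; ΔB = -17 − (-236) = 219
Score = (-5)·(-152) + (-2)·219 = 322

322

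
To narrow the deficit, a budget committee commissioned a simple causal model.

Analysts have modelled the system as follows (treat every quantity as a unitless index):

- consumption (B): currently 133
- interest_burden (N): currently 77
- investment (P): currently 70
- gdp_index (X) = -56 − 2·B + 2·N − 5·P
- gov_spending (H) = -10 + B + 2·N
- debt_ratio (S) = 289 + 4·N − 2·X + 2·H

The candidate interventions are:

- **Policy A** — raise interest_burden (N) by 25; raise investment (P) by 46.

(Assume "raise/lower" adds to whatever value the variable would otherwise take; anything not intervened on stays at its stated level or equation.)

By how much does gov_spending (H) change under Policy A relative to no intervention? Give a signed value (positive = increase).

Baseline:
  B = 133
  N = 77
  H = -10 + 133 + 2·77 = 277
Policy A (N + 25, P + 46):
  B = 133
  N = 77 + 25 = 102
  H = -10 + 133 + 2·102 = 327
Change in H: 327 − 277 = 50

50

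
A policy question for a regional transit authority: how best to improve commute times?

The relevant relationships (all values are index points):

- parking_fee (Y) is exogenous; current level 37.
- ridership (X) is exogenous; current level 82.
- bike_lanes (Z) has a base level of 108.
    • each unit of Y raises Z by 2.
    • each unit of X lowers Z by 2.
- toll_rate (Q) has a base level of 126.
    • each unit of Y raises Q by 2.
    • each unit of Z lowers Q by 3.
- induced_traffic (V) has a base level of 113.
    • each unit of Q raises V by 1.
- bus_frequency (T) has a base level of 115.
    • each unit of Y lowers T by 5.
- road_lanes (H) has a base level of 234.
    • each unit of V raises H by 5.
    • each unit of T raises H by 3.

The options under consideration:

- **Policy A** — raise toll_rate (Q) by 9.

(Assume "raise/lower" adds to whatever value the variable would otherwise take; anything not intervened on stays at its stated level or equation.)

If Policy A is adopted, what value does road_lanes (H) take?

1364

Policy A (Q + 9):
  Y = 37
  X = 82
  Z = 108 + 2·37 − 2·82 = 18
  Q = 126 + 2·37 − 3·18 (+9 from intervention) = 155
  V = 113 + 155 = 268
  T = 115 − 5·37 = -70
  H = 234 + 5·268 + 3·(-70) = 1364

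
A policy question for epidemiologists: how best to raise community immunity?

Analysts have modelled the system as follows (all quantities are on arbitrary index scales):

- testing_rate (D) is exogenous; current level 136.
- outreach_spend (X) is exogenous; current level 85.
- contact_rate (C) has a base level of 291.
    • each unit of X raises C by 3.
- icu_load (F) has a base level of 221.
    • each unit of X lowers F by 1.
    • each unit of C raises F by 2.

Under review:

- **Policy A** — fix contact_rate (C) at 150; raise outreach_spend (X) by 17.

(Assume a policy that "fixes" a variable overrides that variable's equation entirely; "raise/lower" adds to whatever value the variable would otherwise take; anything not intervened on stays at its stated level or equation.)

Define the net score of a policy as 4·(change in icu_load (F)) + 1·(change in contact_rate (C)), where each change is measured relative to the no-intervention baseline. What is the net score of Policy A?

-3632

Baseline:
  X = 85
  C = 291 + 3·85 = 546
  F = 221 − 85 + 2·546 = 1228
Policy A (C := 150, X + 17):
  X = 85 + 17 = 102
  C = 150
  F = 221 − 102 + 2·150 = 419
ΔF = 419 − 1228 = -809; ΔC = 150 − 546 = -396
Score = 4·(-809) + 1·(-396) = -3632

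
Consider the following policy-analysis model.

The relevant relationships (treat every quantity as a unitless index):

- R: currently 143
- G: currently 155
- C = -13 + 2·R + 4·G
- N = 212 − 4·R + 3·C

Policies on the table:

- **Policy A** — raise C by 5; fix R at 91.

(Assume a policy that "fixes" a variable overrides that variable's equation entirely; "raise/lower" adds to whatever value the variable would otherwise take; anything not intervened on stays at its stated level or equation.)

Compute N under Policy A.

2230

Policy A (C + 5, R := 91):
  R = 91
  G = 155
  C = -13 + 2·91 + 4·155 (+5 from intervention) = 794
  N = 212 − 4·91 + 3·794 = 2230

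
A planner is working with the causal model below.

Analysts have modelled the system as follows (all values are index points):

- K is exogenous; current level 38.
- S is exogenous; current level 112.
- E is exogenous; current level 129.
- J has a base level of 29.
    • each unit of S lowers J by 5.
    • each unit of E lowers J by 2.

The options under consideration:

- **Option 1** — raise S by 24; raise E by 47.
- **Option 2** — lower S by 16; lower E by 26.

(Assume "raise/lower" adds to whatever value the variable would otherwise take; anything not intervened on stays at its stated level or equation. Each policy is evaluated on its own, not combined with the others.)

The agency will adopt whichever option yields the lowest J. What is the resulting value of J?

-1003

Option 1 (S + 24, E + 47):
  S = 112 + 24 = 136
  E = 129 + 47 = 176
  J = 29 − 5·136 − 2·176 = -1003
Option 2 (S − 16, E − 26):
  S = 112 − 16 = 96
  E = 129 − 26 = 103
  J = 29 − 5·96 − 2·103 = -657
Comparing — Option 1: J=-1003, Option 2: J=-657. Lowest is -1003 (Option 1).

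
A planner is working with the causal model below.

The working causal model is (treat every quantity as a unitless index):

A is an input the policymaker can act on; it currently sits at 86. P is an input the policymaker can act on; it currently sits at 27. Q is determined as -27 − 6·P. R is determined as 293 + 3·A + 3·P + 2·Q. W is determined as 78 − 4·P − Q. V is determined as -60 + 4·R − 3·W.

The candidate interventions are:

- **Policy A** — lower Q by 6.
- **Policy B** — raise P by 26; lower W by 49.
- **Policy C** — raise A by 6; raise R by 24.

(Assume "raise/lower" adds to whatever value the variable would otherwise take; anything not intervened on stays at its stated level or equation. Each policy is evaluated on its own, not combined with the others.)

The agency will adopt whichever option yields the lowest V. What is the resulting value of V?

-466

Policy A (Q − 6):
  A = 86
  P = 27
  Q = -27 − 6·27 (−6 from intervention) = -195
  R = 293 + 3·86 + 3·27 + 2·(-195) = 242
  W = 78 − 4·27 − (-195) = 165
  V = -60 + 4·242 − 3·165 = 413
Policy B (P + 26, W − 49):
  A = 86
  P = 27 + 26 = 53
  Q = -27 − 6·53 = -345
  R = 293 + 3·86 + 3·53 + 2·(-345) = 20
  W = 78 − 4·53 − (-345) (−49 from intervention) = 162
  V = -60 + 4·20 − 3·162 = -466
Policy C (A + 6, R + 24):
  A = 86 + 6 = 92
  P = 27
  Q = -27 − 6·27 = -189
  R = 293 + 3·92 + 3·27 + 2·(-189) (+24 from intervention) = 296
  W = 78 − 4·27 − (-189) = 159
  V = -60 + 4·296 − 3·159 = 647
Comparing — Policy A: V=413, Policy B: V=-466, Policy C: V=647. Lowest is -466 (Policy B).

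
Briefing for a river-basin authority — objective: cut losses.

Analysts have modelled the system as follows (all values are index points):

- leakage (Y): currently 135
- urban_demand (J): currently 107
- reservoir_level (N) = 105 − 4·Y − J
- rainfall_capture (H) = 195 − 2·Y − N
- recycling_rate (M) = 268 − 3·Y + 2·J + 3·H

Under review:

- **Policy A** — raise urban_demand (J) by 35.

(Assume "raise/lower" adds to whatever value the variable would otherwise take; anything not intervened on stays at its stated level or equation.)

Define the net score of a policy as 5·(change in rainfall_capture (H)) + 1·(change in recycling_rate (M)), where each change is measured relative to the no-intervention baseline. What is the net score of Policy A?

350

Baseline:
  Y = 135
  J = 107
  N = 105 − 4·135 − 107 = -542
  H = 195 − 2·135 − (-542) = 467
  M = 268 − 3·135 + 2·107 + 3·467 = 1478
Policy A (J + 35):
  Y = 135
  J = 107 + 35 = 142
  N = 105 − 4·135 − 142 = -577
  H = 195 − 2·135 − (-577) = 502
  M = 268 − 3·135 + 2·142 + 3·502 = 1653
ΔH = 502 − 467 = 35; ΔM = 1653 − 1478 = 175
Score = 5·35 + 1·175 = 350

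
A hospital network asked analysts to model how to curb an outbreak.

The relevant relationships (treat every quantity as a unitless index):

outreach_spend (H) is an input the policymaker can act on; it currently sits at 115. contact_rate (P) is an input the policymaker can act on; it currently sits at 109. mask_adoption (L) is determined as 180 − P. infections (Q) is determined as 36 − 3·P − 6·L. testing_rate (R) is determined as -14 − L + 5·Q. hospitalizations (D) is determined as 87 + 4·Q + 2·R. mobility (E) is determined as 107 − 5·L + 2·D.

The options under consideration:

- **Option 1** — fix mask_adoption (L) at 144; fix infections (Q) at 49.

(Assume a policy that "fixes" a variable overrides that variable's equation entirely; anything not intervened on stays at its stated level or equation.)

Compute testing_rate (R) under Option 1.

87

Option 1 (L := 144, Q := 49):
  P = 109
  L = 144
  Q = 49
  R = -14 − 144 + 5·49 = 87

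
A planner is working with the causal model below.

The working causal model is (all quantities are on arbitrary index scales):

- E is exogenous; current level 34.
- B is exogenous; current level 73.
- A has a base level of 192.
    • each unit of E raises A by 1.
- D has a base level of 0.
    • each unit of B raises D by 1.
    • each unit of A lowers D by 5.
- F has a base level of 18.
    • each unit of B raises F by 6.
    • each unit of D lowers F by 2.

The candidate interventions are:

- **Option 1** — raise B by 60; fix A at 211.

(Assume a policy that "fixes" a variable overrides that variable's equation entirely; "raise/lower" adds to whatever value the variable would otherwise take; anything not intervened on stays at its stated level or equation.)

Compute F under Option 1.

2660

Option 1 (B + 60, A := 211):
  E = 34
  B = 73 + 60 = 133
  A = 211
  D = 0 + 133 − 5·211 = -922
  F = 18 + 6·133 − 2·(-922) = 2660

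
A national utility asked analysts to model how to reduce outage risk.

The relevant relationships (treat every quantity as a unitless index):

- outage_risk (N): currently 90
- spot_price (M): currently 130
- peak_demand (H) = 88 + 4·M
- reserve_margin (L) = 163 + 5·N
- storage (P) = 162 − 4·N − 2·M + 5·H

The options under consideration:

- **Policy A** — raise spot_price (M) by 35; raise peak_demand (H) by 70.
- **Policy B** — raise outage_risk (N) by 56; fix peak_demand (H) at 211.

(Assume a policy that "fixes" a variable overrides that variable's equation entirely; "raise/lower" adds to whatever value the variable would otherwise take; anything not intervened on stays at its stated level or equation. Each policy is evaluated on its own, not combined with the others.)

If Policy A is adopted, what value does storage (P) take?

3562

Policy A (M + 35, H + 70):
  N = 90
  M = 130 + 35 = 165
  H = 88 + 4·165 (+70 from intervention) = 818
  P = 162 − 4·90 − 2·165 + 5·818 = 3562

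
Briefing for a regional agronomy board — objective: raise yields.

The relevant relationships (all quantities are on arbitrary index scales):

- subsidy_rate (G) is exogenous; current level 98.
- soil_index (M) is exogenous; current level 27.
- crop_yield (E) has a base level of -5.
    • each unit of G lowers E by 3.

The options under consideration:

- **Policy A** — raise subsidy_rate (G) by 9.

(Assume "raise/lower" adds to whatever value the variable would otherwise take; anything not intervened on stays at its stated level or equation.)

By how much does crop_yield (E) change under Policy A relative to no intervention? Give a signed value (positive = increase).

-27

Baseline:
  G = 98
  E = -5 − 3·98 = -299
Policy A (G + 9):
  G = 98 + 9 = 107
  E = -5 − 3·107 = -326
Change in E: -326 − (-299) = -27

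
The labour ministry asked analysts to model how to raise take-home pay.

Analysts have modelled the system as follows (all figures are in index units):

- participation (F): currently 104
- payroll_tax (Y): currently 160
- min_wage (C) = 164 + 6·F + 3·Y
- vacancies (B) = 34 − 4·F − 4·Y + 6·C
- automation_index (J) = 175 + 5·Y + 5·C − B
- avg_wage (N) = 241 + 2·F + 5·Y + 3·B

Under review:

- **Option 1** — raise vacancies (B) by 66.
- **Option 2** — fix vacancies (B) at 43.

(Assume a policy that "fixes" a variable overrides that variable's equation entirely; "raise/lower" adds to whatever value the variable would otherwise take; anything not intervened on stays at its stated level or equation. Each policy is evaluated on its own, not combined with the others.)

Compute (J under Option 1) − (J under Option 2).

Option 1 (B + 66):
  F = 104
  Y = 160
  C = 164 + 6·104 + 3·160 = 1268
  B = 34 − 4·104 − 4·160 + 6·1268 (+66 from intervention) = 6652
  J = 175 + 5·160 + 5·1268 − 6652 = 663
Option 2 (B := 43):
  F = 104
  Y = 160
  C = 164 + 6·104 + 3·160 = 1268
  B = 43
  J = 175 + 5·160 + 5·1268 − 43 = 7272
J: 663 − 7272 = -6609

-6609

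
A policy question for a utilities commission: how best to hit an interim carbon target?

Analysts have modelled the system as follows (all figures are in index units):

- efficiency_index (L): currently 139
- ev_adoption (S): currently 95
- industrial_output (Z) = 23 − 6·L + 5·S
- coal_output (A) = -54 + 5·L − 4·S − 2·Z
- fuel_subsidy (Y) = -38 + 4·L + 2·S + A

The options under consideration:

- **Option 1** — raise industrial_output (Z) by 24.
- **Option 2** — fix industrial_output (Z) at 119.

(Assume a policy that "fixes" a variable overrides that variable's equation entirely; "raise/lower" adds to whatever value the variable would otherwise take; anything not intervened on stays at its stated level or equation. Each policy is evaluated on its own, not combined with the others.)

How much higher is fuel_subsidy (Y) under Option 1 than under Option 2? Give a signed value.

862

Option 1 (Z + 24):
  L = 139
  S = 95
  Z = 23 − 6·139 + 5·95 (+24 from intervention) = -312
  A = -54 + 5·139 − 4·95 − 2·(-312) = 885
  Y = -38 + 4·139 + 2·95 + 885 = 1593
Option 2 (Z := 119):
  L = 139
  S = 95
  Z = 119
  A = -54 + 5·139 − 4·95 − 2·119 = 23
  Y = -38 + 4·139 + 2·95 + 23 = 731
Y: 1593 − 731 = 862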